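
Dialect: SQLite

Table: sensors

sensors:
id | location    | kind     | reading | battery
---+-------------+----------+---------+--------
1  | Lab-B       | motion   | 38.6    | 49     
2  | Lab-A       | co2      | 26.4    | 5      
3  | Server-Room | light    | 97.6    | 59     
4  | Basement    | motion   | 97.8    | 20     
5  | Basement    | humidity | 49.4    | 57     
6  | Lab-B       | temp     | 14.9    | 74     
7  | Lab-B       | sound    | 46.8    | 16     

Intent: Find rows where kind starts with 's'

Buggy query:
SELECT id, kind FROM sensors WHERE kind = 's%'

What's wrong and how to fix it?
Bug: '=' compares the literal string including the % character; pattern matching needs LIKE

Fix: Replace '=' with LIKE so 's%' is treated as a pattern

Corrected query:
SELECT id, kind FROM sensors WHERE kind LIKE 's%'

Result:
id | kind 
---+------
7  | sound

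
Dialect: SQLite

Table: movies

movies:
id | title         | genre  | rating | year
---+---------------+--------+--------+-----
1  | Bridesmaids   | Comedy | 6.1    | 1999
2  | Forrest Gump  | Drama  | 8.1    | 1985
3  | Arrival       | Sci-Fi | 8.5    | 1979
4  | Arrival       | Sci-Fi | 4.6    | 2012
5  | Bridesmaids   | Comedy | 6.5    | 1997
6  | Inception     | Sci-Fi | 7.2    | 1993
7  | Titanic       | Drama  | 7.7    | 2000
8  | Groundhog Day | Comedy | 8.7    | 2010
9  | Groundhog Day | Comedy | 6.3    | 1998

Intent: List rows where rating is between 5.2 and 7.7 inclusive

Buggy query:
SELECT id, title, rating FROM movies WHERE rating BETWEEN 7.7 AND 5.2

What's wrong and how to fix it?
Bug: The bounds are reversed; BETWEEN a AND b requires a <= b to match anything

Fix: Write BETWEEN 5.2 AND 7.7

Corrected query:
SELECT id, title, rating FROM movies WHERE rating BETWEEN 5.2 AND 7.7

Result:
id | title         | rating
---+---------------+-------
1  | Bridesmaids   | 6.1   
5  | Bridesmaids   | 6.5   
6  | Inception     | 7.2   
7  | Titanic       | 7.7   
9  | Groundhog Day | 6.3   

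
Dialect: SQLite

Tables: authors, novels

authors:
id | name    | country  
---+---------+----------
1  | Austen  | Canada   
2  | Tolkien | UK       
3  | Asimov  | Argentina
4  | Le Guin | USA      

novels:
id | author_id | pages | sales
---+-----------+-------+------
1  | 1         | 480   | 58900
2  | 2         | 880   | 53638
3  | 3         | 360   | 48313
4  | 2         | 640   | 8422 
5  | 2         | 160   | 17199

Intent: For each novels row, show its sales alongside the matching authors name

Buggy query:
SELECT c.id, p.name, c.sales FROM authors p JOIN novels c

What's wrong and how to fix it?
Bug: JOIN with no ON clause produces a cartesian product; every novels row pairs with every authors row

Fix: Add ON c.author_id = p.id to the JOIN

Corrected query:
SELECT c.id, p.name, c.sales FROM authors p JOIN novels c ON c.author_id = p.id

Result:
id | name    | sales
---+---------+------
1  | Austen  | 58900
2  | Tolkien | 53638
3  | Asimov  | 48313
4  | Tolkien | 8422 
5  | Tolkien | 17199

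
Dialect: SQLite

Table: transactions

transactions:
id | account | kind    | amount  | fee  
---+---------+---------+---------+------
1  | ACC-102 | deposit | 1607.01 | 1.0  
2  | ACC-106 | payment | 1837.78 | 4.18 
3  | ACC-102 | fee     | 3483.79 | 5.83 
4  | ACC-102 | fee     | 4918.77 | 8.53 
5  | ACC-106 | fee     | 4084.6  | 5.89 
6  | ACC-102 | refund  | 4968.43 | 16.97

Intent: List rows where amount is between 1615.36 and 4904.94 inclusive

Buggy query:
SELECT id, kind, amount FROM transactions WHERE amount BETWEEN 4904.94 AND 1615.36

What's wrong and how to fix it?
Bug: BETWEEN expects the lower bound first; with 4904.94 AND 1615.36 the range is empty

Fix: Swap the bounds so the smaller value comes first

Corrected query:
SELECT id, kind, amount FROM transactions WHERE amount BETWEEN 1615.36 AND 4904.94

Result:
id | kind    | amount 
---+---------+--------
2  | payment | 1837.78
3  | fee     | 3483.79
5  | fee     | 4084.6 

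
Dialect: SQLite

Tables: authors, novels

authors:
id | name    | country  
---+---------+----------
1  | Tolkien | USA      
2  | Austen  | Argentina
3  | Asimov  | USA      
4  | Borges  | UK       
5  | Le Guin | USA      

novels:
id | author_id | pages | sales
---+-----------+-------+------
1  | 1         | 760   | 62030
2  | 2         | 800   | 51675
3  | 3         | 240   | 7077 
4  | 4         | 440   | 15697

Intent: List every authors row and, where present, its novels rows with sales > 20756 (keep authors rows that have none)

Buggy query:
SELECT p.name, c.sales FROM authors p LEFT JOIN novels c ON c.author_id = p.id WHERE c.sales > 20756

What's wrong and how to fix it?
Bug: A WHERE condition on the right-hand table after LEFT JOIN drops unmatched parents

Fix: Move the right-table condition into the ON clause so unmatched parents are kept

Corrected query:
SELECT p.name, c.sales FROM authors p LEFT JOIN novels c ON c.author_id = p.id AND c.sales > 20756

Result:
name    | sales
--------+------
Tolkien | 62030
Austen  | 51675
Asimov  | NULL 
Borges  | NULL 
Le Guin | NULL 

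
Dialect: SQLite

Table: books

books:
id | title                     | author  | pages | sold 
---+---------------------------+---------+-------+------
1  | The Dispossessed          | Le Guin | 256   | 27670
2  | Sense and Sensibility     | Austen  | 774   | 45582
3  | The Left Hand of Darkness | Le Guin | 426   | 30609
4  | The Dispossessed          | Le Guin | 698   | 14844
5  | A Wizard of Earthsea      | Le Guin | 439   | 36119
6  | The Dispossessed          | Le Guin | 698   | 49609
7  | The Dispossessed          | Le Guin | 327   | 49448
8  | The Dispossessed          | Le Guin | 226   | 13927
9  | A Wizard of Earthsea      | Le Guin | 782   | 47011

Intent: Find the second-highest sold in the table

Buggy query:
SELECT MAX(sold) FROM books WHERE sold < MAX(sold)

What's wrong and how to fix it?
Bug: MAX(sold) on the right of the comparison is an aggregate-in-WHERE error

Fix: Compute the overall MAX in a subquery, then take MAX of rows below it

Corrected query:
SELECT MAX(sold) FROM books WHERE sold < (SELECT MAX(sold) FROM books)

Result:
MAX(sold)
---------
49448    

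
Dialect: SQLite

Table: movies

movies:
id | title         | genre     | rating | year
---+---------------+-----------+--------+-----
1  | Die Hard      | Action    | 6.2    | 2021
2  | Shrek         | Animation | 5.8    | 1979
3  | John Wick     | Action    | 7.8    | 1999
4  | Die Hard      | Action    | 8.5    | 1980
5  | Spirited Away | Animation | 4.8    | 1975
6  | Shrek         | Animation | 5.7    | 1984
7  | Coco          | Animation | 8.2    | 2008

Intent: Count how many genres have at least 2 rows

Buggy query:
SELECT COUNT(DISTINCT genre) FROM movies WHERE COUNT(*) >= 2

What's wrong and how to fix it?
Bug: WHERE filters individual rows, not groups, so a group-level COUNT is invalid there

Fix: Group first with HAVING COUNT(*) >= 2, then COUNT the resulting groups

Corrected query:
SELECT COUNT(*) FROM (SELECT genre FROM movies GROUP BY genre HAVING COUNT(*) >= 2)

Result:
COUNT(*)
--------
2       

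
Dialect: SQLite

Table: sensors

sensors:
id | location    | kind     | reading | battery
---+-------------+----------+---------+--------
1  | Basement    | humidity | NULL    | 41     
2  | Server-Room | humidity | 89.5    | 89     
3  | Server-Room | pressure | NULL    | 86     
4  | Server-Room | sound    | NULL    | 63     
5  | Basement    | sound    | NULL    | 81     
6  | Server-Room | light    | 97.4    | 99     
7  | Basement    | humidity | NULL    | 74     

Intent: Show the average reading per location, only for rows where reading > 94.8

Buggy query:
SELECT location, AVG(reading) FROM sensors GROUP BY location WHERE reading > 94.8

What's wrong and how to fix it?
Bug: WHERE cannot follow GROUP BY

Fix: Move the WHERE clause before GROUP BY

Corrected query:
SELECT location, AVG(reading) FROM sensors WHERE reading > 94.8 GROUP BY location

Result:
location    | AVG(reading)
------------+-------------
Server-Room | 97.4        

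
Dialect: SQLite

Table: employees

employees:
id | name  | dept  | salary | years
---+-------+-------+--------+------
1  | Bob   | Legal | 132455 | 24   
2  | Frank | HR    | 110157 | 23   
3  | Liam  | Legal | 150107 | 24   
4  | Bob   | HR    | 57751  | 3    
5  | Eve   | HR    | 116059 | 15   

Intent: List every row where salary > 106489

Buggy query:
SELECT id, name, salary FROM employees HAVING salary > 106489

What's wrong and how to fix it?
Bug: HAVING filters the output of aggregation, but this query has no GROUP BY and no aggregate functions, so SQLite rejects it (HAVING clause on a non-aggregate query); the condition here is per row

Fix: Replace HAVING with WHERE since the condition applies to individual rows

Corrected query:
SELECT id, name, salary FROM employees WHERE salary > 106489

Result:
id | name  | salary
---+-------+-------
1  | Bob   | 132455
2  | Frank | 110157
3  | Liam  | 150107
5  | Eve   | 116059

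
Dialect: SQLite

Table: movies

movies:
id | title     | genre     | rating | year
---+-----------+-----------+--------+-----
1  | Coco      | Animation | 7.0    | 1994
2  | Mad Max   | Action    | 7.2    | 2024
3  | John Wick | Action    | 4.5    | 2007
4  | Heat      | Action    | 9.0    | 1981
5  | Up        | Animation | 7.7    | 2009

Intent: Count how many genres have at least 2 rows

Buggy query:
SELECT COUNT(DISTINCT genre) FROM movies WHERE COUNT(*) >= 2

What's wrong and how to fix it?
Bug: COUNT(*) cannot appear in WHERE; the per-group count doesn't exist yet

Fix: Group first with HAVING COUNT(*) >= 2, then COUNT the resulting groups

Corrected query:
SELECT COUNT(*) FROM (SELECT genre FROM movies GROUP BY genre HAVING COUNT(*) >= 2)

Result:
COUNT(*)
--------
2       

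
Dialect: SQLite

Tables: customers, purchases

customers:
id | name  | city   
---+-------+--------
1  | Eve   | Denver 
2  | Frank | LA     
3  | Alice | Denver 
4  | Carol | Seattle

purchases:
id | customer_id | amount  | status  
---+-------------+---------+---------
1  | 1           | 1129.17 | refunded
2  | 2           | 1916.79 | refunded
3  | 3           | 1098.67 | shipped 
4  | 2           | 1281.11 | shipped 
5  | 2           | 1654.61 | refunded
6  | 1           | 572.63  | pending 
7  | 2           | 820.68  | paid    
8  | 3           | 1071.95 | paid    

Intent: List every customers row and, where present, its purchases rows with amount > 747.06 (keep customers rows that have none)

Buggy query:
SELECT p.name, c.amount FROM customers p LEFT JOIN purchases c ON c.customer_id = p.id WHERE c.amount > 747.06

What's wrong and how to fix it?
Bug: A WHERE condition on the right-hand table after LEFT JOIN drops unmatched parents

Fix: Put 'c.amount > 747.06' in the JOIN's ON clause instead of WHERE

Corrected query:
SELECT p.name, c.amount FROM customers p LEFT JOIN purchases c ON c.customer_id = p.id AND c.amount > 747.06

Result:
name  | amount 
------+--------
Eve   | 1129.17
Frank | 820.68 
Frank | 1281.11
Frank | 1654.61
Frank | 1916.79
Alice | 1071.95
Alice | 1098.67
Carol | NULL   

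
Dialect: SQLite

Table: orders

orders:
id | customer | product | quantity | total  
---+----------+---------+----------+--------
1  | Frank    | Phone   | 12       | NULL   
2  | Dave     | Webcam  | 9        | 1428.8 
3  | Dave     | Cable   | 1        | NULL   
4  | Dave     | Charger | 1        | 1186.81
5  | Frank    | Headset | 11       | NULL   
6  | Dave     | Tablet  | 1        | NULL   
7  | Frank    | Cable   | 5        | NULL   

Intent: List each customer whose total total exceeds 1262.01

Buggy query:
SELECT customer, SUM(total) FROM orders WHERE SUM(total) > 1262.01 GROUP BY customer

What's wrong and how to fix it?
Bug: Aggregate functions cannot appear in a WHERE clause

Fix: Move the aggregate condition to a HAVING clause

Corrected query:
SELECT customer, SUM(total) FROM orders GROUP BY customer HAVING SUM(total) > 1262.01

Result:
customer | SUM(total)
---------+-----------
Dave     | 2615.61   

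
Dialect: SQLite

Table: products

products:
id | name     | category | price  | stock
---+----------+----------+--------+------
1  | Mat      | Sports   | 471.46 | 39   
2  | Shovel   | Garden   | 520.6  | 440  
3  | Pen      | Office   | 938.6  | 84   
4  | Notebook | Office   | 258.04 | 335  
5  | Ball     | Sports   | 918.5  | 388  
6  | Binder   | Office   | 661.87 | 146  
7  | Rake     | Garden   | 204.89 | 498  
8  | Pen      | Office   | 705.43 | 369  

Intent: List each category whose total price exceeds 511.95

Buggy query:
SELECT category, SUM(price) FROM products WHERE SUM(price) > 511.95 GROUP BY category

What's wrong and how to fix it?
Bug: Aggregate functions cannot appear in a WHERE clause

Fix: Use HAVING (which filters groups after aggregation) instead of WHERE

Corrected query:
SELECT category, SUM(price) FROM products GROUP BY category HAVING SUM(price) > 511.95

Result:
category | SUM(price)
---------+-----------
Garden   | 725.49    
Office   | 2563.94   
Sports   | 1389.96   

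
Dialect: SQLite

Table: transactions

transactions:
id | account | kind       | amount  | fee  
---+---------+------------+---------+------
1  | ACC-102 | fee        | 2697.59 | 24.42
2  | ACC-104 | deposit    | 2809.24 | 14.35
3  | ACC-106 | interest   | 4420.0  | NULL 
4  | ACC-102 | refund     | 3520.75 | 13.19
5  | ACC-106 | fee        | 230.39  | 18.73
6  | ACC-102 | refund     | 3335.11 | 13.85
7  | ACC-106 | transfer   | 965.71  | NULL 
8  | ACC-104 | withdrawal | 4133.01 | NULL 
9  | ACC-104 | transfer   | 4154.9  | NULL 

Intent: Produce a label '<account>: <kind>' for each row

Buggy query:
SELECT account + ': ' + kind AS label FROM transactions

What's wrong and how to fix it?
Bug: '+' is numeric addition; on text columns SQLite converts them to 0 instead of concatenating

Fix: Use the || operator for string concatenation

Corrected query:
SELECT account || ': ' || kind AS label FROM transactions

Result:
label              
-------------------
ACC-102: fee       
ACC-104: deposit   
ACC-106: interest  
ACC-102: refund    
ACC-106: fee       
ACC-102: refund    
ACC-106: transfer  
ACC-104: withdrawal
ACC-104: transfer  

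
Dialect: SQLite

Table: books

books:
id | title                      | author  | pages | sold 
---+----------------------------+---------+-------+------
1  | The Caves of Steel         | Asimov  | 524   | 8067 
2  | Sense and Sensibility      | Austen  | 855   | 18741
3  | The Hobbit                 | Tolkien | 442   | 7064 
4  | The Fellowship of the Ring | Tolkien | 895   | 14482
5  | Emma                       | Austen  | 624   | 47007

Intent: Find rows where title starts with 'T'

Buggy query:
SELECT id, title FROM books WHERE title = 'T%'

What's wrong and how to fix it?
Bug: Wildcards only work with LIKE; '=' treats '%' as a literal character

Fix: Use LIKE for wildcard pattern matching

Corrected query:
SELECT id, title FROM books WHERE title LIKE 'T%'

Result:
id | title                     
---+---------------------------
1  | The Caves of Steel        
3  | The Hobbit                
4  | The Fellowship of the Ring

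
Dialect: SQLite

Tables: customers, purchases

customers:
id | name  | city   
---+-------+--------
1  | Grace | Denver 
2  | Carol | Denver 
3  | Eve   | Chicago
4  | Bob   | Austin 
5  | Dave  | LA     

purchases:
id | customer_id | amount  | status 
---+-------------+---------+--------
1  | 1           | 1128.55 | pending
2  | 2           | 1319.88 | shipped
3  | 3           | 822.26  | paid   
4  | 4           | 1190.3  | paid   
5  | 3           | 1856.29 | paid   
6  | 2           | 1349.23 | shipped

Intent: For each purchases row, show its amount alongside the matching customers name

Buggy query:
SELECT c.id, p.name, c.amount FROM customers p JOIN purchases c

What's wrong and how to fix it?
Bug: Missing join condition: each purchases row is matched to all customers rows instead of just its own

Fix: Add ON c.customer_id = p.id to the JOIN

Corrected query:
SELECT c.id, p.name, c.amount FROM customers p JOIN purchases c ON c.customer_id = p.id

Result:
id | name  | amount 
---+-------+--------
1  | Grace | 1128.55
2  | Carol | 1319.88
3  | Eve   | 822.26 
4  | Bob   | 1190.3 
5  | Eve   | 1856.29
6  | Carol | 1349.23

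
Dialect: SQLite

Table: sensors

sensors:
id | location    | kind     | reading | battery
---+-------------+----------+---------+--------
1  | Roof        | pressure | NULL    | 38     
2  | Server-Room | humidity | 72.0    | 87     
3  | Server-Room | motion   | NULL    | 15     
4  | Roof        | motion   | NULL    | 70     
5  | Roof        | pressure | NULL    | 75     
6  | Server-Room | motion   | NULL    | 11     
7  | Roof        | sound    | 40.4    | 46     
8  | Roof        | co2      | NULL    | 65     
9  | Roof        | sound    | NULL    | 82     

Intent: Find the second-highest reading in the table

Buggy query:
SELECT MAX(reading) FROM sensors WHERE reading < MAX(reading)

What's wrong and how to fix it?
Bug: MAX(reading) on the right of the comparison is an aggregate-in-WHERE error

Fix: Compute the overall MAX in a subquery, then take MAX of rows below it

Corrected query:
SELECT MAX(reading) FROM sensors WHERE reading < (SELECT MAX(reading) FROM sensors)

Result:
MAX(reading)
------------
40.4        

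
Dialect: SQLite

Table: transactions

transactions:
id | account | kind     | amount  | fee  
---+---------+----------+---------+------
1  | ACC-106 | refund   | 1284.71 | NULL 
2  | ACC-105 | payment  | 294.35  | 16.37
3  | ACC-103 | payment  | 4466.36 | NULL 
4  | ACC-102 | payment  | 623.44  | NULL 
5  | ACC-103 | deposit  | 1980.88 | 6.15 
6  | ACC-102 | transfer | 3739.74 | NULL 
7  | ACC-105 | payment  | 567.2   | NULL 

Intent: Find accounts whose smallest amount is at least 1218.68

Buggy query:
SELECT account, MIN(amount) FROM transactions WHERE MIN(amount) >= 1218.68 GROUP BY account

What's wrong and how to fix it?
Bug: Aggregates like MIN are computed per group after WHERE runs

Fix: Replace WHERE with HAVING after the GROUP BY

Corrected query:
SELECT account, MIN(amount) FROM transactions GROUP BY account HAVING MIN(amount) >= 1218.68

Result:
account | MIN(amount)
--------+------------
ACC-103 | 1980.88    
ACC-106 | 1284.71    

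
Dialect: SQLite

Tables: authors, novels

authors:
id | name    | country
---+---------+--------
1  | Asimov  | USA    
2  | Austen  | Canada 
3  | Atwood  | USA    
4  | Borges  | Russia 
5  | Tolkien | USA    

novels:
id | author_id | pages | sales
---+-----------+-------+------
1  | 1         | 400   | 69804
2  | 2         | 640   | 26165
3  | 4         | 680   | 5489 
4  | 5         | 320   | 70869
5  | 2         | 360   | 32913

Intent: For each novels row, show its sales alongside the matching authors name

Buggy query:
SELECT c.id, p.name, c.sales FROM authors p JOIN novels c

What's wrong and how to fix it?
Bug: Missing join condition: each novels row is matched to all authors rows instead of just its own

Fix: Specify the join condition linking the foreign key to the parent id

Corrected query:
SELECT c.id, p.name, c.sales FROM authors p JOIN novels c ON c.author_id = p.id

Result:
id | name    | sales
---+---------+------
1  | Asimov  | 69804
2  | Austen  | 26165
3  | Borges  | 5489 
4  | Tolkien | 70869
5  | Austen  | 32913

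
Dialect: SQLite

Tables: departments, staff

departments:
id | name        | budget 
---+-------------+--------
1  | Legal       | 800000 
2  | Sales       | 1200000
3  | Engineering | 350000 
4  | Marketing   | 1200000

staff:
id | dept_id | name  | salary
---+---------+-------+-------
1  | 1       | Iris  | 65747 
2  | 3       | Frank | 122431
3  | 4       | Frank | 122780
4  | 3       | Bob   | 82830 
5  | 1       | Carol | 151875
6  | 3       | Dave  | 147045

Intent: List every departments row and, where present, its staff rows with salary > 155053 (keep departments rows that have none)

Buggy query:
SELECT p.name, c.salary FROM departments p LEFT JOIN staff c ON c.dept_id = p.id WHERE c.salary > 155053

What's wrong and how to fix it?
Bug: Filtering c.salary in WHERE discards the NULL rows produced by LEFT JOIN, turning it into an inner join

Fix: Put 'c.salary > 155053' in the JOIN's ON clause instead of WHERE

Corrected query:
SELECT p.name, c.salary FROM departments p LEFT JOIN staff c ON c.dept_id = p.id AND c.salary > 155053

Result:
name        | salary
------------+-------
Legal       | NULL  
Sales       | NULL  
Engineering | NULL  
Marketing   | NULL  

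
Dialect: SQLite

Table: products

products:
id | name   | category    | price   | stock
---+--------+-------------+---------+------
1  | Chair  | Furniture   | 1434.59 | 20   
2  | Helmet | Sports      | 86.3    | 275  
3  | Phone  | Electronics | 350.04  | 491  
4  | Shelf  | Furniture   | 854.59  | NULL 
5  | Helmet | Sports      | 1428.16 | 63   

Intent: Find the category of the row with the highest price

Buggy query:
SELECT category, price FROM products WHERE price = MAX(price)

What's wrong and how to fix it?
Bug: MAX(price) is an aggregate and cannot be used directly in WHERE

Fix: Wrap MAX in a scalar subquery so WHERE compares against a single value

Corrected query:
SELECT category, price FROM products WHERE price = (SELECT MAX(price) FROM products)

Result:
category  | price  
----------+--------
Furniture | 1434.59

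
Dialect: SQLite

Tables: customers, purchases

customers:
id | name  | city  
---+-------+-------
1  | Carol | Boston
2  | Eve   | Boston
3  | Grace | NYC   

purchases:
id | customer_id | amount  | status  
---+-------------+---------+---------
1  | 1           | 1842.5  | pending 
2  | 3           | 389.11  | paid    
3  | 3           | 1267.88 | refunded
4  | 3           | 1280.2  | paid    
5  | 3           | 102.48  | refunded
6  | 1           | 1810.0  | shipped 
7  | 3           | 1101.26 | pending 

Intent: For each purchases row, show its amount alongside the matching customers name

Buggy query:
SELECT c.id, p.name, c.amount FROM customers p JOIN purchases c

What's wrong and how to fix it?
Bug: JOIN with no ON clause produces a cartesian product; every purchases row pairs with every customers row

Fix: Specify the join condition linking the foreign key to the parent id

Corrected query:
SELECT c.id, p.name, c.amount FROM customers p JOIN purchases c ON c.customer_id = p.id

Result:
id | name  | amount 
---+-------+--------
1  | Carol | 1842.5 
2  | Grace | 389.11 
3  | Grace | 1267.88
4  | Grace | 1280.2 
5  | Grace | 102.48 
6  | Carol | 1810   
7  | Grace | 1101.26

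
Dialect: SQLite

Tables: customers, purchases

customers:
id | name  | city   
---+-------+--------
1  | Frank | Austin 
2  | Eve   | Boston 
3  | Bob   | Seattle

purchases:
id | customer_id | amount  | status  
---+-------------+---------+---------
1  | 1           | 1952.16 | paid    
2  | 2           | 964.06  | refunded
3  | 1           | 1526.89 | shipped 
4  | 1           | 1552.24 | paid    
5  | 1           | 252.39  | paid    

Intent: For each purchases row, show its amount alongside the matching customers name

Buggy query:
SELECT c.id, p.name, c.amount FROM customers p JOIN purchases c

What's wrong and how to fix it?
Bug: Missing join condition: each purchases row is matched to all customers rows instead of just its own

Fix: Add ON c.customer_id = p.id to the JOIN

Corrected query:
SELECT c.id, p.name, c.amount FROM customers p JOIN purchases c ON c.customer_id = p.id

Result:
id | name  | amount 
---+-------+--------
1  | Frank | 1952.16
2  | Eve   | 964.06 
3  | Frank | 1526.89
4  | Frank | 1552.24
5  | Frank | 252.39 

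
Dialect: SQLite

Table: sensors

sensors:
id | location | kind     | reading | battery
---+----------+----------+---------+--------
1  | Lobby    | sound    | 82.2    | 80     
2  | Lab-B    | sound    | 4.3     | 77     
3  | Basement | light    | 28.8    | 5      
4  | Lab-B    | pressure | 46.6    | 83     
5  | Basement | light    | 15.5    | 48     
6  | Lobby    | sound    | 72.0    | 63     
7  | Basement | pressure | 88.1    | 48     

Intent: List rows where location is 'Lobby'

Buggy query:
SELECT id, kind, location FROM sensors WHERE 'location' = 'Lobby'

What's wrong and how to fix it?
Bug: 'location' in single quotes is a string literal, not the column; the comparison is literal-vs-literal and never true

Fix: Remove the quotes around the column name (or use double quotes for an identifier)

Corrected query:
SELECT id, kind, location FROM sensors WHERE location = 'Lobby'

Result:
id | kind  | location
---+-------+---------
1  | sound | Lobby   
6  | sound | Lobby   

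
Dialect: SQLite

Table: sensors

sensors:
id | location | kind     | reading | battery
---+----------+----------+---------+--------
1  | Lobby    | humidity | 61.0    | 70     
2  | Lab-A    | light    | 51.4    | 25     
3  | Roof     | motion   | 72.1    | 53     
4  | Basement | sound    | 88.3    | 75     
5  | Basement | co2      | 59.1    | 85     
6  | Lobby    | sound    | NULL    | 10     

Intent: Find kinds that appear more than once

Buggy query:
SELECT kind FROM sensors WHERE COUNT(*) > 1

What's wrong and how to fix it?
Bug: WHERE can't reference COUNT(*); aggregates are computed after WHERE

Fix: Group first, then use HAVING for the count condition

Corrected query:
SELECT kind FROM sensors GROUP BY kind HAVING COUNT(*) > 1

Result:
kind 
-----
sound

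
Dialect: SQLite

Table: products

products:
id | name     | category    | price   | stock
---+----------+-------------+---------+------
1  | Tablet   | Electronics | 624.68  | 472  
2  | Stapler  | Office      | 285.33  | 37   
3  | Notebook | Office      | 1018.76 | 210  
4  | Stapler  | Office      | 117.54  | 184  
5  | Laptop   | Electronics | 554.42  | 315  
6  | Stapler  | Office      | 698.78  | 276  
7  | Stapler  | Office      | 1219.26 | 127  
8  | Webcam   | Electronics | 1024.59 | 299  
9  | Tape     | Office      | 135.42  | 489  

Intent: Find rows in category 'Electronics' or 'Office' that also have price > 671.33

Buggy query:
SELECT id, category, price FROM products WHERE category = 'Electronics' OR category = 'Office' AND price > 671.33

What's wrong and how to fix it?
Bug: AND binds tighter than OR, so this parses as category = 'Electronics' OR (category = 'Office' AND price > 671.33)

Fix: Add parentheses around the OR so the AND applies to both alternatives

Corrected query:
SELECT id, category, price FROM products WHERE (category = 'Electronics' OR category = 'Office') AND price > 671.33

Result:
id | category    | price  
---+-------------+--------
3  | Office      | 1018.76
6  | Office      | 698.78 
7  | Office      | 1219.26
8  | Electronics | 1024.59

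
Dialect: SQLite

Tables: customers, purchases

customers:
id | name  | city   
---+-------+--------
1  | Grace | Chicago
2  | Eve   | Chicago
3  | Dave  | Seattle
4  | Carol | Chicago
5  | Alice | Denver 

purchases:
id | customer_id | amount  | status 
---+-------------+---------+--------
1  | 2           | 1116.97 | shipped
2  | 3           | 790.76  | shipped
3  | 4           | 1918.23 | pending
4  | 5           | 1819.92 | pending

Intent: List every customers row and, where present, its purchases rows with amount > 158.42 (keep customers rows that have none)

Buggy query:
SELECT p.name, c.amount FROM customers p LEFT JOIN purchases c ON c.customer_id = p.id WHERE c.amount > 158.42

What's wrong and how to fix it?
Bug: Filtering c.amount in WHERE discards the NULL rows produced by LEFT JOIN, turning it into an inner join

Fix: Move the right-table condition into the ON clause so unmatched parents are kept

Corrected query:
SELECT p.name, c.amount FROM customers p LEFT JOIN purchases c ON c.customer_id = p.id AND c.amount > 158.42

Result:
name  | amount 
------+--------
Grace | NULL   
Eve   | 1116.97
Dave  | 790.76 
Carol | 1918.23
Alice | 1819.92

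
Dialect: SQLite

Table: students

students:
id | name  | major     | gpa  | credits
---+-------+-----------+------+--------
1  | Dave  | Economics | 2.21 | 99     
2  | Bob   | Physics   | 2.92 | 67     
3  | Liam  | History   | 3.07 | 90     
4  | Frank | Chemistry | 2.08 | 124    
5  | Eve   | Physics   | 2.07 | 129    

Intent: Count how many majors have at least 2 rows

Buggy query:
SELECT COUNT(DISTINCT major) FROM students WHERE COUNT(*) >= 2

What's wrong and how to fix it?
Bug: WHERE filters individual rows, not groups, so a group-level COUNT is invalid there

Fix: Group first with HAVING COUNT(*) >= 2, then COUNT the resulting groups

Corrected query:
SELECT COUNT(*) FROM (SELECT major FROM students GROUP BY major HAVING COUNT(*) >= 2)

Result:
COUNT(*)
--------
1       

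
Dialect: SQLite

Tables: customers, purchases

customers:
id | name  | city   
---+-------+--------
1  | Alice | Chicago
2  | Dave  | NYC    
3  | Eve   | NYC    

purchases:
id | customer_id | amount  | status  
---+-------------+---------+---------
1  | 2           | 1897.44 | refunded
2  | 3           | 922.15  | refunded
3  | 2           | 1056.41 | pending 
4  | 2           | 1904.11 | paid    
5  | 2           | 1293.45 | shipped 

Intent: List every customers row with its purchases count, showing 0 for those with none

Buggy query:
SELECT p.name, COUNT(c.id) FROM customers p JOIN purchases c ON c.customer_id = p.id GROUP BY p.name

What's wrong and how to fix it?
Bug: INNER JOIN drops customers rows that have no matching purchases rows

Fix: Use LEFT JOIN so parents without children still appear (COUNT(c.id) gives 0)

Corrected query:
SELECT p.name, COUNT(c.id) FROM customers p LEFT JOIN purchases c ON c.customer_id = p.id GROUP BY p.name

Result:
name  | COUNT(c.id)
------+------------
Alice | 0          
Dave  | 4          
Eve   | 1          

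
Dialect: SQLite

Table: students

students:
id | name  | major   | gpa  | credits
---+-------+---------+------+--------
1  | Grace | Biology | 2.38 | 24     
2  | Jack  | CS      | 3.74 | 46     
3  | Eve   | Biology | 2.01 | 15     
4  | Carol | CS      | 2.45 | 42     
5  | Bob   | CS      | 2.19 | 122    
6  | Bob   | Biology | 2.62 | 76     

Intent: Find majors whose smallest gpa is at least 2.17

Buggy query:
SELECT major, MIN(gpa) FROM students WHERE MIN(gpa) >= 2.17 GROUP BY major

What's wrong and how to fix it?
Bug: Aggregates like MIN are computed per group after WHERE runs

Fix: Use HAVING for the per-group MIN condition

Corrected query:
SELECT major, MIN(gpa) FROM students GROUP BY major HAVING MIN(gpa) >= 2.17

Result:
major | MIN(gpa)
------+---------
CS    | 2.19    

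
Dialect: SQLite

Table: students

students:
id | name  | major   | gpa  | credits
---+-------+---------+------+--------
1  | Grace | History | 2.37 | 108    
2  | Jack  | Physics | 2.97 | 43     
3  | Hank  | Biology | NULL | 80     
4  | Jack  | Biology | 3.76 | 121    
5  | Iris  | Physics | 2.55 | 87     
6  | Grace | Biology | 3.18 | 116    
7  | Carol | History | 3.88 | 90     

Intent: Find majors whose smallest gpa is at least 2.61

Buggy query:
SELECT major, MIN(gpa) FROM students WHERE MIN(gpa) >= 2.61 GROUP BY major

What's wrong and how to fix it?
Bug: Aggregates like MIN are computed per group after WHERE runs

Fix: Replace WHERE with HAVING after the GROUP BY

Corrected query:
SELECT major, MIN(gpa) FROM students GROUP BY major HAVING MIN(gpa) >= 2.61

Result:
major   | MIN(gpa)
--------+---------
Biology | 3.18    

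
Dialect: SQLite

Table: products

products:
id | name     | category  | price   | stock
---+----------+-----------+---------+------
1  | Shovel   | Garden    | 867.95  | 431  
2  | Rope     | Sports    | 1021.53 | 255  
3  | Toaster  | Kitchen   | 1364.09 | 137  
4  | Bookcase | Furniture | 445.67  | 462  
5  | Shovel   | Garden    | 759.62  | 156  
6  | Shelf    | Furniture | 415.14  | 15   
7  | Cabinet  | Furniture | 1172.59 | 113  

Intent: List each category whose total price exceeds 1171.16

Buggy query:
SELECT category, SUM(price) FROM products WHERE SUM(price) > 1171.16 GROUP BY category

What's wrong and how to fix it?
Bug: WHERE runs before GROUP BY, so aggregates aren't available there

Fix: Move the aggregate condition to a HAVING clause

Corrected query:
SELECT category, SUM(price) FROM products GROUP BY category HAVING SUM(price) > 1171.16

Result:
category  | SUM(price)
----------+-----------
Furniture | 2033.4    
Garden    | 1627.57   
Kitchen   | 1364.09   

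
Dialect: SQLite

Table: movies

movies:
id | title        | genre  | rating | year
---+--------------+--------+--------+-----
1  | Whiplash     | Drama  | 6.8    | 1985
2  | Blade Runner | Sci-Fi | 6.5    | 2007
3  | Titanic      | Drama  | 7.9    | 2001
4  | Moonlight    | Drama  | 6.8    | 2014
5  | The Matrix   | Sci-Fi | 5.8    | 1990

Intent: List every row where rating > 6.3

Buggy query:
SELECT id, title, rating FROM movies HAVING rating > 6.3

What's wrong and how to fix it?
Bug: This is a non-aggregate query (no GROUP BY, no aggregates), so in SQLite the HAVING clause is invalid here; a row-level condition belongs in WHERE

Fix: Replace HAVING with WHERE since the condition applies to individual rows

Corrected query:
SELECT id, title, rating FROM movies WHERE rating > 6.3

Result:
id | title        | rating
---+--------------+-------
1  | Whiplash     | 6.8   
2  | Blade Runner | 6.5   
3  | Titanic      | 7.9   
4  | Moonlight    | 6.8   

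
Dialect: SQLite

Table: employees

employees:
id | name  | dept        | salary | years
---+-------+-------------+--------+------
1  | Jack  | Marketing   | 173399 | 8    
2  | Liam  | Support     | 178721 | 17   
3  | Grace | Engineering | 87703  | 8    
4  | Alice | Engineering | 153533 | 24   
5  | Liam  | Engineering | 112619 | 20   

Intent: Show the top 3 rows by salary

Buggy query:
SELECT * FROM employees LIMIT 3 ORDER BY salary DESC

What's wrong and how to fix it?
Bug: ORDER BY cannot follow LIMIT; LIMIT is the final clause

Fix: Swap the clauses: ORDER BY first, then LIMIT

Corrected query:
SELECT * FROM employees ORDER BY salary DESC LIMIT 3

Result:
id | name  | dept        | salary | years
---+-------+-------------+--------+------
2  | Liam  | Support     | 178721 | 17   
1  | Jack  | Marketing   | 173399 | 8    
4  | Alice | Engineering | 153533 | 24   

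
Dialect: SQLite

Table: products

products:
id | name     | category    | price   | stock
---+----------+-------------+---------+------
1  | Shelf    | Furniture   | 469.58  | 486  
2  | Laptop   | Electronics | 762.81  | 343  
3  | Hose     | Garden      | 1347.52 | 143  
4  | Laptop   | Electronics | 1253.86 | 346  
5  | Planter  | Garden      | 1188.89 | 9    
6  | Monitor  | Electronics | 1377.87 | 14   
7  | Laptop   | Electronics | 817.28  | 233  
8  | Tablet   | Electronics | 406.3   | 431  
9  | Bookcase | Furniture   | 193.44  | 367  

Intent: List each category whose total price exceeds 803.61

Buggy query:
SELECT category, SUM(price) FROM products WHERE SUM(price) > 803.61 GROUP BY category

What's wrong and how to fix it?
Bug: SUM(price) is an aggregate, but WHERE filters rows before aggregation

Fix: Use HAVING (which filters groups after aggregation) instead of WHERE

Corrected query:
SELECT category, SUM(price) FROM products GROUP BY category HAVING SUM(price) > 803.61

Result:
category    | SUM(price)
------------+-----------
Electronics | 4618.12   
Garden      | 2536.41   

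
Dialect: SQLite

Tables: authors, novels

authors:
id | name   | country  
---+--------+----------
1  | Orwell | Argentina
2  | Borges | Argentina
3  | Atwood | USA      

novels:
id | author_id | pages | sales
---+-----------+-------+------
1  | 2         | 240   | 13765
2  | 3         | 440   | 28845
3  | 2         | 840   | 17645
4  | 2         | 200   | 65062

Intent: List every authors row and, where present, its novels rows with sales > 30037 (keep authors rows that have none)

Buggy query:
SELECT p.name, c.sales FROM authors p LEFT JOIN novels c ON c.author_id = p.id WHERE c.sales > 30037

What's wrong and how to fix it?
Bug: A WHERE condition on the right-hand table after LEFT JOIN drops unmatched parents

Fix: Move the right-table condition into the ON clause so unmatched parents are kept

Corrected query:
SELECT p.name, c.sales FROM authors p LEFT JOIN novels c ON c.author_id = p.id AND c.sales > 30037

Result:
name   | sales
-------+------
Orwell | NULL 
Borges | 65062
Atwood | NULL 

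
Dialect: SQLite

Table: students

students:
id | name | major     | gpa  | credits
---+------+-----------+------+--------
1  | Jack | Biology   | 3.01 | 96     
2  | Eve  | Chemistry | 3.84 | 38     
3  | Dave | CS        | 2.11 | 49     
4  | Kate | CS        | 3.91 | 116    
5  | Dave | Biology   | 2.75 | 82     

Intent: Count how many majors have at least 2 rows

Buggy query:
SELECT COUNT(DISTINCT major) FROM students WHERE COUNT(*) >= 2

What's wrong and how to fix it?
Bug: WHERE filters individual rows, not groups, so a group-level COUNT is invalid there

Fix: Use a subquery that GROUPs and filters with HAVING, then count its rows

Corrected query:
SELECT COUNT(*) FROM (SELECT major FROM students GROUP BY major HAVING COUNT(*) >= 2)

Result:
COUNT(*)
--------
2       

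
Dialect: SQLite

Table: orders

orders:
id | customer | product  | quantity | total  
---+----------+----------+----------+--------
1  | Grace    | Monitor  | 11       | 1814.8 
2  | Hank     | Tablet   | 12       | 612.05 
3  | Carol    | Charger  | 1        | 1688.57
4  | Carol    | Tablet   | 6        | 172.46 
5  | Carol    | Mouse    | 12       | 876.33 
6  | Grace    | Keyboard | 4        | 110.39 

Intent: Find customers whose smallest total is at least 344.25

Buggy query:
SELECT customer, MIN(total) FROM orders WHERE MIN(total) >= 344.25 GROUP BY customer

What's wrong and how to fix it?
Bug: Aggregates like MIN are computed per group after WHERE runs

Fix: Use HAVING for the per-group MIN condition

Corrected query:
SELECT customer, MIN(total) FROM orders GROUP BY customer HAVING MIN(total) >= 344.25

Result:
customer | MIN(total)
---------+-----------
Hank     | 612.05    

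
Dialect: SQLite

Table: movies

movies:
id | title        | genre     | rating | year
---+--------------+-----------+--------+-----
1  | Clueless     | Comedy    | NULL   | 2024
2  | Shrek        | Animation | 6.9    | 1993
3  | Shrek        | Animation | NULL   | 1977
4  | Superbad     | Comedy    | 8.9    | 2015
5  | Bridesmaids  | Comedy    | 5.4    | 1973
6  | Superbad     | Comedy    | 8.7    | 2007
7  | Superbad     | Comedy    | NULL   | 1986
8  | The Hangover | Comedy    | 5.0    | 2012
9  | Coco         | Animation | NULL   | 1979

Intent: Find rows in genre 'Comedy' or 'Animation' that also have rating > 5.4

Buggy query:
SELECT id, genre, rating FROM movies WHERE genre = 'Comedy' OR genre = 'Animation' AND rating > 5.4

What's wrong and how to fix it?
Bug: AND binds tighter than OR, so this parses as genre = 'Comedy' OR (genre = 'Animation' AND rating > 5.4)

Fix: Add parentheses around the OR so the AND applies to both alternatives

Corrected query:
SELECT id, genre, rating FROM movies WHERE (genre = 'Comedy' OR genre = 'Animation') AND rating > 5.4

Result:
id | genre     | rating
---+-----------+-------
2  | Animation | 6.9   
4  | Comedy    | 8.9   
6  | Comedy    | 8.7   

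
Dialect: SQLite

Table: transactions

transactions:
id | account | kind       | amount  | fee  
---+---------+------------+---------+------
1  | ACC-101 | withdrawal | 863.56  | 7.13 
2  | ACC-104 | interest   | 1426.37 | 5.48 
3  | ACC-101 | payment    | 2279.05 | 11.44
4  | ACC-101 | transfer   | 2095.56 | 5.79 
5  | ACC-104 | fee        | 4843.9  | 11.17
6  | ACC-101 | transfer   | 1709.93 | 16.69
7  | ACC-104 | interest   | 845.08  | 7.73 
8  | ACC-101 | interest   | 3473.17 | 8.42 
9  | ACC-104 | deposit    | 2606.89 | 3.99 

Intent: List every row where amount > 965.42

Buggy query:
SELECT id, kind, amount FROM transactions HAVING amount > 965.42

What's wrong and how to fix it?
Bug: This is a non-aggregate query (no GROUP BY, no aggregates), so in SQLite the HAVING clause is invalid here; a row-level condition belongs in WHERE

Fix: Use WHERE for row-level filtering

Corrected query:
SELECT id, kind, amount FROM transactions WHERE amount > 965.42

Result:
id | kind     | amount 
---+----------+--------
2  | interest | 1426.37
3  | payment  | 2279.05
4  | transfer | 2095.56
5  | fee      | 4843.9 
6  | transfer | 1709.93
8  | interest | 3473.17
9  | deposit  | 2606.89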